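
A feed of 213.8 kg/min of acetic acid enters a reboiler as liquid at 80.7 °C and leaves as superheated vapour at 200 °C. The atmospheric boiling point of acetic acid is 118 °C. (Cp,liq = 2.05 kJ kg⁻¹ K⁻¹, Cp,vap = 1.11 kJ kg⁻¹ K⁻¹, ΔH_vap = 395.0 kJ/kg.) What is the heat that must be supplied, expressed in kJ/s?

liquid 80.7→118 °C: 76.465 kJ/kg
vaporisation at 118 °C: 395 kJ/kg
vapour 118→200 °C: 91.02 kJ/kg
Δh = 76.465 + 395 + 91.02 = 562.49 kJ/kg
Q = ṁ·Δh = 213.8 kg/min × 562.49 kJ/kg = 120260 kJ/min
|Q| = 2004.3 kW

Q = 2000 kJ/s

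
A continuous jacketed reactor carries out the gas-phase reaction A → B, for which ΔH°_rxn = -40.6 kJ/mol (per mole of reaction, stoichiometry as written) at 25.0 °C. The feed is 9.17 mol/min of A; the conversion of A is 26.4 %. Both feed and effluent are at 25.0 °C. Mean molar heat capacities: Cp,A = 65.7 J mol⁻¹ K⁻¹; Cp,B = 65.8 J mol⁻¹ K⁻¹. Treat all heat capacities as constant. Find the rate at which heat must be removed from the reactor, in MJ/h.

Extent of reaction ξ = 0.264 × 9.17 = 2.4209 mol/min
Reaction term: ξ·ΔH°_rxn = 2.4209 × -40.6 = -98.288 kJ/min
Q = ΔH = -98.288 kJ/min = -1.6381 kW
Heat removed = 5.8973 MJ/h

Q_out = 5.90 MJ/h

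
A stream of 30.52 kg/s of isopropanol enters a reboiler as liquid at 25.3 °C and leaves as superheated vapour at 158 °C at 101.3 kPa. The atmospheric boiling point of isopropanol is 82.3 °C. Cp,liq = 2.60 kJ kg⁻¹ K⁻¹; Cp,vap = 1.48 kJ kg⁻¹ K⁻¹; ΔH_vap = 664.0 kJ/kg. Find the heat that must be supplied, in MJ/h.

Q = 102000 MJ/h

liquid 25.3→82.3 °C: 148.2 kJ/kg
vaporisation at 82.3 °C: 664 kJ/kg
vapour 82.3→158 °C: 112.04 kJ/kg
Δh = 148.2 + 664 + 112.04 = 924.24 kJ/kg
Q = ṁ·Δh = 30.52 kg/s × 924.24 kJ/kg = 28208 kJ/s
|Q| = 28208 kW = 101550 MJ/h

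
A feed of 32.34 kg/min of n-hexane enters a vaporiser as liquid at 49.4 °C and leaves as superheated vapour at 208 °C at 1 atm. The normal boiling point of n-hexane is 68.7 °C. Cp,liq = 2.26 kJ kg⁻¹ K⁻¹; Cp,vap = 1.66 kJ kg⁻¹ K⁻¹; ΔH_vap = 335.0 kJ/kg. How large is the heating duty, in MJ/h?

Q = 1180 MJ/h

liquid 49.4→68.7 °C: 43.618 kJ/kg
vaporisation at 68.7 °C: 335 kJ/kg
vapour 68.7→208 °C: 231.24 kJ/kg
Δh = 43.618 + 335 + 231.24 = 609.86 kJ/kg
Q = ṁ·Δh = 32.34 kg/min × 609.86 kJ/kg = 19723 kJ/min
|Q| = 328.71 kW = 1183.4 MJ/h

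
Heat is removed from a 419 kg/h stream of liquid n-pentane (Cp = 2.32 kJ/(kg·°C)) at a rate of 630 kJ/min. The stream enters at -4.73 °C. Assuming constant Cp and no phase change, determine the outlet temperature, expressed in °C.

T_out = -43.6 °C

Q = 630 kJ/min = 37800 kJ/h
ΔT = Q/(ṁ·Cp) = 37800/(419×2.32) = 38.886 K
T_out = -4.73 − 38.886 = -43.616 °C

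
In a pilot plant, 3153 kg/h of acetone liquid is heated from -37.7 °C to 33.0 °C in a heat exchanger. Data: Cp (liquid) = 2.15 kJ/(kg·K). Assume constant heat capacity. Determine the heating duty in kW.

Q = 133 kW

Q = ṁ·Cp·ΔT = 3153 × 2.15 × (33.0 − -37.7) = 479270 kJ/h
Converting: 479270 / 3600 s = 133.13 kW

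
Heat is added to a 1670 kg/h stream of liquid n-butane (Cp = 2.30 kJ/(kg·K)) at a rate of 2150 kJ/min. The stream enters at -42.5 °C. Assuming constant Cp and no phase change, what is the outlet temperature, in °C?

T_out = -8.91 °C

Q = 2150 kJ/min = 129000 kJ/h
ΔT = Q/(ṁ·Cp) = 129000/(1670×2.30) = 33.585 K
T_out = -42.5 + 33.585 = -8.915 °C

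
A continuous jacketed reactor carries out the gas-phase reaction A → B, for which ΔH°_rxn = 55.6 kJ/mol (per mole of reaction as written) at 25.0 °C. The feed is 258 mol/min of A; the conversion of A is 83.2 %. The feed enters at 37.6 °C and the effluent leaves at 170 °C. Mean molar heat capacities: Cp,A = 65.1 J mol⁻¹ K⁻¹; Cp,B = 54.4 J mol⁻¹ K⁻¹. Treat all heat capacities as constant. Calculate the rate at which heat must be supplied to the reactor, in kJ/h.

Q_in = 830000 kJ/h

Extent of reaction ξ = 0.832 × 258 = 214.66 mol/min
Reaction term: ξ·ΔH°_rxn = 214.66 × 55.6 = 11935 kJ/min
Sensible, feed 37.6→25 °C: -211.63 kJ/min
Outlet flows (mol/min): A 43.344, B 214.66
Sensible, products 25→170 °C: 2102.4 kJ/min
Q = ΔH = 13826 kJ/min = 230.43 kW
Heat supplied = 829540 kJ/h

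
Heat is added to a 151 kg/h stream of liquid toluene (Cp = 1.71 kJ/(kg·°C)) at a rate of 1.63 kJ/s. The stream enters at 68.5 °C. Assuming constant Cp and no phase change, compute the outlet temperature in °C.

T_out = 91.2 °C

Q = 1.63 kJ/s = 5868 kJ/h
ΔT = Q/(ṁ·Cp) = 5868/(151×1.71) = 22.726 K
T_out = 68.5 + 22.726 = 91.226 °C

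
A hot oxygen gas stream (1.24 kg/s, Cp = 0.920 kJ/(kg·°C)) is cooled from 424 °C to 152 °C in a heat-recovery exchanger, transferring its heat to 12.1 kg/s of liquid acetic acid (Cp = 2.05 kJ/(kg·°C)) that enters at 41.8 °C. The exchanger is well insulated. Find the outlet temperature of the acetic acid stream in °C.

Heat released by hot stream: Q = 1.24 × 0.920 × (424 − 152) = 310.3 kJ/s
Energy balance on cold side (adiabatic exchanger): Q = ṁ_c·Cp_c·(T_c,out − T_c,in)
T_c,out = 41.8 + 310.3/(12.1 × 2.05) = 54.309 °C

T_c,out = 54.3 °C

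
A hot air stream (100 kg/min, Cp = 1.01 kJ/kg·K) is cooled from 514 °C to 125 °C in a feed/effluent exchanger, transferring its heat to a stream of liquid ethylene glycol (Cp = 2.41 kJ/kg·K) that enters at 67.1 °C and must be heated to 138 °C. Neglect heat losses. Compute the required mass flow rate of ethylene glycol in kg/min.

ṁ_c = 230 kg/min

Heat released by hot stream: Q = 100 × 1.01 × (514 − 125) = 39289 kJ/min
Energy balance on cold side (adiabatic exchanger): Q = ṁ_c·Cp_c·(T_c,out − T_c,in)
ṁ_c = 39289 / [2.41 × (138 − 67.1)] = 229.94 kg/min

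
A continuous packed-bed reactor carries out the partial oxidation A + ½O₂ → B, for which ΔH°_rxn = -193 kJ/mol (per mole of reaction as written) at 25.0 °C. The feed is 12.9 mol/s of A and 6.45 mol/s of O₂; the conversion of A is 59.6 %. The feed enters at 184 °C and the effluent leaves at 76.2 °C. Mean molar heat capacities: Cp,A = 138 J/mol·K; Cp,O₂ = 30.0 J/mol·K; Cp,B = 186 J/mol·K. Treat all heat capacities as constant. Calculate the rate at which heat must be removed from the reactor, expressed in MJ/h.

Q_out = 6060 MJ/h

Extent of reaction ξ = 0.596 × 12.9 = 7.6884 mol/s
Reaction term: ξ·ΔH°_rxn = 7.6884 × -193 = -1483.9 kJ/s
Sensible, feed 184→25 °C: -313.82 kJ/s
Outlet flows (mol/s): A 5.2116, O₂ 2.6058, B 7.6884
Sensible, products 25→76.2 °C: 114.04 kJ/s
Q = ΔH = -1683.6 kJ/s = -1683.6 kW
Heat removed = 6061.1 MJ/h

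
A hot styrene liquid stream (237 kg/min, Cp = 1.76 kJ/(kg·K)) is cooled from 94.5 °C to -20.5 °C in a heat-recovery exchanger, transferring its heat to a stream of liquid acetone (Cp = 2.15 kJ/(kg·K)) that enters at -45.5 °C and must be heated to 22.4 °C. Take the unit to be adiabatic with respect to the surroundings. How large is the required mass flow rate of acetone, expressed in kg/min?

ṁ_c = 329 kg/min

Heat released by hot stream: Q = 237 × 1.76 × (94.5 − -20.5) = 47969 kJ/min
Energy balance on cold side (adiabatic exchanger): Q = ṁ_c·Cp_c·(T_c,out − T_c,in)
ṁ_c = 47969 / [2.15 × (22.4 − -45.5)] = 328.59 kg/min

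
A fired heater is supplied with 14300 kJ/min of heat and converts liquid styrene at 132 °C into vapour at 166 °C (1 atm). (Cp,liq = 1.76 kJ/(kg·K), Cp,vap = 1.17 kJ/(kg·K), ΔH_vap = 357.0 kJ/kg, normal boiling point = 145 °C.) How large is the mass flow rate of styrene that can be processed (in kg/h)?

ṁ = 2120 kg/h

Δh = 1.76×(145−132) + 357.0 + 1.17×(166−145) = 404.45 kJ/kg
Q = 14300 kJ/min = 238.33 kJ/s = 858000 kJ/h
ṁ = Q/Δh = 858000 / 404.45 = 2121.4 kg/h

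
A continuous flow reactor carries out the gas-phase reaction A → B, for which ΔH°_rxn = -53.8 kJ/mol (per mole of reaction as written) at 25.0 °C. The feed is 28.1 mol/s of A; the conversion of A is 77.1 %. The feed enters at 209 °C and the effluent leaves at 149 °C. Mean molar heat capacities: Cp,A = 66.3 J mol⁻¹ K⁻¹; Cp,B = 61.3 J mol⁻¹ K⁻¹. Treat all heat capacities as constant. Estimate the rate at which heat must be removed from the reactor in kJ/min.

Q_out = 77400 kJ/min

Extent of reaction ξ = 0.771 × 28.1 = 21.665 mol/s
Reaction term: ξ·ΔH°_rxn = 21.665 × -53.8 = -1165.6 kJ/s
Sensible, feed 209→25 °C: -342.8 kJ/s
Outlet flows (mol/s): A 6.4349, B 21.665
Sensible, products 25→149 °C: 217.58 kJ/s
Q = ΔH = -1290.8 kJ/s = -1290.8 kW
Heat removed = 77448 kJ/min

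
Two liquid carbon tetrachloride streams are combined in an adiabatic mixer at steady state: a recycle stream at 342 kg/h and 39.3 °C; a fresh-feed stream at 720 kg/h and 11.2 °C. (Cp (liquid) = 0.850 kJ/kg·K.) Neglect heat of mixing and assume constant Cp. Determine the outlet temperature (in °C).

Adiabatic, steady state ⇒ Σ ṁᵢCp,ᵢ(T_out − Tᵢ) = 0
Σ ṁᵢCp,ᵢTᵢ = 342×0.850×39.3 + 720×0.850×11.2 = 18279
Σ ṁᵢCp,ᵢ = 342×0.850 + 720×0.850 = 902.7
T_out = 18279 / 902.7 = 20.249 °C

T_out = 20.2 °C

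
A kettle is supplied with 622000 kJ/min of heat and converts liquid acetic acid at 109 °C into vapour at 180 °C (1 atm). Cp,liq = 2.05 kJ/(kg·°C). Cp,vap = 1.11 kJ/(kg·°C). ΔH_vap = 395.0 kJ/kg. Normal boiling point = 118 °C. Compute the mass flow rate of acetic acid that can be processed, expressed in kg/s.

Δh = 2.05×(118−109) + 395.0 + 1.11×(180−118) = 482.27 kJ/kg
Q = 622000 kJ/min = 10367 kJ/s = 10367 kJ/s
ṁ = Q/Δh = 10367 / 482.27 = 21.496 kg/s

ṁ = 21.5 kg/s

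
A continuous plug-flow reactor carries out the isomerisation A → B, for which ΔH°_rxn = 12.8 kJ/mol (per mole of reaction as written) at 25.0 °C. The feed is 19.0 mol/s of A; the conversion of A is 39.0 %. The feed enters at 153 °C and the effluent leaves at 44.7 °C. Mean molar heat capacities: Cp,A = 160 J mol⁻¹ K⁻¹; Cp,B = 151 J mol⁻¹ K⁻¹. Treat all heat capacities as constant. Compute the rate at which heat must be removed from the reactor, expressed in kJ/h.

Extent of reaction ξ = 0.390 × 19.0 = 7.41 mol/s
Reaction term: ξ·ΔH°_rxn = 7.41 × 12.8 = 94.848 kJ/s
Sensible, feed 153→25 °C: -389.12 kJ/s
Outlet flows (mol/s): A 11.59, B 7.41
Sensible, products 25→44.7 °C: 58.574 kJ/s
Q = ΔH = -235.7 kJ/s = -235.7 kW
Heat removed = 848510 kJ/h

Q_out = 849000 kJ/h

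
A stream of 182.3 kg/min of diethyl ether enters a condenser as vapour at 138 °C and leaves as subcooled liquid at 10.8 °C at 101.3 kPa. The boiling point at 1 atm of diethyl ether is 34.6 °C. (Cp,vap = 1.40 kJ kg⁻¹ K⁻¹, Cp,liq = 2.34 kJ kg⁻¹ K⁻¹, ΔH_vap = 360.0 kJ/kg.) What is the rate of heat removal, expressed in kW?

vapour 138→34.6 °C: -144.76 kJ/kg
condensation at 34.6 °C: -360 kJ/kg
liquid 34.6→10.8 °C: -55.692 kJ/kg
Δh = -144.76 + -360 + -55.692 = -560.45 kJ/kg
Q = ṁ·Δh = 182.3 kg/min × -560.45 kJ/kg = -102170 kJ/min
|Q| = 1702.8 kW

Q_c = 1700 kW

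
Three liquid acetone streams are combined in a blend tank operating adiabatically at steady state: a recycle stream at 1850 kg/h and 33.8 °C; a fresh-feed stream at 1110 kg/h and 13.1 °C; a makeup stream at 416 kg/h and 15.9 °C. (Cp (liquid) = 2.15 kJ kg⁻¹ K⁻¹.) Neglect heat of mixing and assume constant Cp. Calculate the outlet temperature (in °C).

T_out = 24.8 °C

No heat crosses the boundary, so H_out = H_in.
Σ ṁᵢCp,ᵢTᵢ = 1850×2.15×33.8 + 1110×2.15×13.1 + 416×2.15×15.9 = 179920
Σ ṁᵢCp,ᵢ = 1850×2.15 + 1110×2.15 + 416×2.15 = 7258.4
T_out = 179920 / 7258.4 = 24.788 °C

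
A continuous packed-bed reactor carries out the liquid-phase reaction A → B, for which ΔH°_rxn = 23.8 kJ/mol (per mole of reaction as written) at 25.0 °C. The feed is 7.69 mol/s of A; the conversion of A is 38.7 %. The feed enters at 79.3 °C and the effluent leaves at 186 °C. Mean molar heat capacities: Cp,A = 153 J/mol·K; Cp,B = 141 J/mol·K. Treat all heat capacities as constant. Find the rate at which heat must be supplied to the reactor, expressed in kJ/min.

Extent of reaction ξ = 0.387 × 7.69 = 2.976 mol/s
Reaction term: ξ·ΔH°_rxn = 2.976 × 23.8 = 70.83 kJ/s
Sensible, feed 79.3→25 °C: -63.888 kJ/s
Outlet flows (mol/s): A 4.714, B 2.976
Sensible, products 25→186 °C: 183.68 kJ/s
Q = ΔH = 190.62 kJ/s = 190.62 kW
Heat supplied = 11437 kJ/min

Q_in = 11400 kJ/min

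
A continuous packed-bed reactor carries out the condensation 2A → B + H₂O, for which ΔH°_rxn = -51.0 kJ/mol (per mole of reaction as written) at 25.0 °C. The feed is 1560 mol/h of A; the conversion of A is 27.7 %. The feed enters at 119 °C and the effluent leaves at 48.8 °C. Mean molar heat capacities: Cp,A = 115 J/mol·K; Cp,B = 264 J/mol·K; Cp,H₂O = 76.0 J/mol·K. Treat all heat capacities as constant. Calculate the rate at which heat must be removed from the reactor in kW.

Extent of reaction ξ = 0.277 × 1560 / 2 = 216.06 mol/h
Reaction term: ξ·ΔH°_rxn = 216.06 × -51.0 = -11019 kJ/h
Sensible, feed 119→25 °C: -16864 kJ/h
Outlet flows (mol/h): A 1127.9, B 216.06, H₂O 216.06
Sensible, products 25→48.8 °C: 4835.4 kJ/h
Q = ΔH = -23047 kJ/h = -6.402 kW
Heat removed = 6.402 kW

Q_out = 6.40 kW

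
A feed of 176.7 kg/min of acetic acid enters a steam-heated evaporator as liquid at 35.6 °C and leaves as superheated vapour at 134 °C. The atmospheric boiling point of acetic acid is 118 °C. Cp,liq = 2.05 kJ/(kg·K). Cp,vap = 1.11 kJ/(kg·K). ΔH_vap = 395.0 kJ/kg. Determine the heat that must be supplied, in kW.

Q = 1710 kW

liquid 35.6→118 °C: 168.92 kJ/kg
vaporisation at 118 °C: 395 kJ/kg
vapour 118→134 °C: 17.76 kJ/kg
Δh = 168.92 + 395 + 17.76 = 581.68 kJ/kg
Q = ṁ·Δh = 176.7 kg/min × 581.68 kJ/kg = 102780 kJ/min
|Q| = 1713 kW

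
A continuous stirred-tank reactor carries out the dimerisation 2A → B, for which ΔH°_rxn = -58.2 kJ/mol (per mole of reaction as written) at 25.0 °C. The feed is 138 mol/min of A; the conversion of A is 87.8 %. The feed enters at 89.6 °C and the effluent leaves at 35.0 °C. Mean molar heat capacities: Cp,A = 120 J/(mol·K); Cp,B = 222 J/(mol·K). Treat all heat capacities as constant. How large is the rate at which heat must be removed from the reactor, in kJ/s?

Q_out = 74.0 kJ/s

Extent of reaction ξ = 0.878 × 138 / 2 = 60.582 mol/min
Reaction term: ξ·ΔH°_rxn = 60.582 × -58.2 = -3525.9 kJ/min
Sensible, feed 89.6→25 °C: -1069.8 kJ/min
Outlet flows (mol/min): A 16.836, B 60.582
Sensible, products 25→35.0 °C: 154.7 kJ/min
Q = ΔH = -4441 kJ/min = -74.016 kW
Heat removed = 74.016 kJ/s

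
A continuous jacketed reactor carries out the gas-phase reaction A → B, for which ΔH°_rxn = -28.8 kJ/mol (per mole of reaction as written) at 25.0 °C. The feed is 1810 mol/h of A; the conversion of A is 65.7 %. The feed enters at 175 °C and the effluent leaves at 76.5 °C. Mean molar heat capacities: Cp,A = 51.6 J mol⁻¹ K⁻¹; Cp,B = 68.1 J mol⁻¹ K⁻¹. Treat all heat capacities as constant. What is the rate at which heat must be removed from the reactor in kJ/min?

Extent of reaction ξ = 0.657 × 1810 = 1189.2 mol/h
Reaction term: ξ·ΔH°_rxn = 1189.2 × -28.8 = -34248 kJ/h
Sensible, feed 175→25 °C: -14009 kJ/h
Outlet flows (mol/h): A 620.83, B 1189.2
Sensible, products 25→76.5 °C: 5820.4 kJ/h
Q = ΔH = -42437 kJ/h = -11.788 kW
Heat removed = 707.29 kJ/min

Q_out = 707 kJ/min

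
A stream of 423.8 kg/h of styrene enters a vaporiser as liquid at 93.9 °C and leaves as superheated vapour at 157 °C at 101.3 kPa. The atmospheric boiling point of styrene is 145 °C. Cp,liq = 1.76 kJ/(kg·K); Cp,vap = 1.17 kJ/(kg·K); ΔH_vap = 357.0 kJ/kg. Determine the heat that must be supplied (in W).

Q = 54300 W

liquid 93.9→145 °C: 89.936 kJ/kg
vaporisation at 145 °C: 357 kJ/kg
vapour 145→157 °C: 14.04 kJ/kg
Δh = 89.936 + 357 + 14.04 = 460.98 kJ/kg
Q = ṁ·Δh = 423.8 kg/h × 460.98 kJ/kg = 195360 kJ/h
|Q| = 54.267 kW = 54267 W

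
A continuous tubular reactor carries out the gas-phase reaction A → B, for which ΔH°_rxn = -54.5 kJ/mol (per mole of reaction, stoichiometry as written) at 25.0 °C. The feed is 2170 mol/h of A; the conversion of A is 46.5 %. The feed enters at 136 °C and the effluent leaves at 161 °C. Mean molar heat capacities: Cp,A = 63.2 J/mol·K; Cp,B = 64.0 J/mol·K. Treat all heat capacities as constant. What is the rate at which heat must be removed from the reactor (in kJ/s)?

Extent of reaction ξ = 0.465 × 2170 = 1009.1 mol/h
Reaction term: ξ·ΔH°_rxn = 1009.1 × -54.5 = -54993 kJ/h
Sensible, feed 136→25 °C: -15223 kJ/h
Outlet flows (mol/h): A 1160.9, B 1009.1
Sensible, products 25→161 °C: 18761 kJ/h
Q = ΔH = -51455 kJ/h = -14.293 kW
Heat removed = 14.293 kJ/s

Q_out = 14.3 kJ/s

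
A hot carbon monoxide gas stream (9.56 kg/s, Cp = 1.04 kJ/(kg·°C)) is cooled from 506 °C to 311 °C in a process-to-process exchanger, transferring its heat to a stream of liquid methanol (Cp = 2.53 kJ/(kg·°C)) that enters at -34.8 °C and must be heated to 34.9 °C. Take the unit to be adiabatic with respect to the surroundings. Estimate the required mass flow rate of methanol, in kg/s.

Heat released by hot stream: Q = 9.56 × 1.04 × (506 − 311) = 1938.8 kJ/s
Energy balance on cold side (adiabatic exchanger): Q = ṁ_c·Cp_c·(T_c,out − T_c,in)
ṁ_c = 1938.8 / [2.53 × (34.9 − -34.8)] = 10.994 kg/s

ṁ_c = 11.0 kg/s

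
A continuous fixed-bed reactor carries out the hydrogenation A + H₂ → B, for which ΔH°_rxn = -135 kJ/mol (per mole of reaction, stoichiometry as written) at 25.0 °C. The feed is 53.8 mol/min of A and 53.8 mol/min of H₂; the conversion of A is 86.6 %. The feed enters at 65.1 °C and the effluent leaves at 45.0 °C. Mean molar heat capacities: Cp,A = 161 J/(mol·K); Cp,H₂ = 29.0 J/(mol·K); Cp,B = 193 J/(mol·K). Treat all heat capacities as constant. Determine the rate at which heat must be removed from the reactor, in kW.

Extent of reaction ξ = 0.866 × 53.8 = 46.591 mol/min
Reaction term: ξ·ΔH°_rxn = 46.591 × -135 = -6289.8 kJ/min
Sensible, feed 65.1→25 °C: -409.9 kJ/min
Outlet flows (mol/min): A 7.2092, H₂ 7.2092, B 46.591
Sensible, products 25→45.0 °C: 207.24 kJ/min
Q = ΔH = -6492.4 kJ/min = -108.21 kW
Heat removed = 108.21 kW

Q_out = 108 kW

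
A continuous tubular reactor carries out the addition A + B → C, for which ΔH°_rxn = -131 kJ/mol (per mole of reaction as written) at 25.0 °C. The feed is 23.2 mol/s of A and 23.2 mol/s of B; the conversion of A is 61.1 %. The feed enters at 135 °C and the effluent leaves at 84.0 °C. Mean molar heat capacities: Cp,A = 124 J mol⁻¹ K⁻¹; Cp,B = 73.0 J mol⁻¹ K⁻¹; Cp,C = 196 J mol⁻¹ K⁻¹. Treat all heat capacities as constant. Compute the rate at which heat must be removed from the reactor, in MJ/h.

Q_out = 7530 MJ/h

Extent of reaction ξ = 0.611 × 23.2 = 14.175 mol/s
Reaction term: ξ·ΔH°_rxn = 14.175 × -131 = -1857 kJ/s
Sensible, feed 135→25 °C: -502.74 kJ/s
Outlet flows (mol/s): A 9.0248, B 9.0248, C 14.175
Sensible, products 25→84.0 °C: 268.82 kJ/s
Q = ΔH = -2090.9 kJ/s = -2090.9 kW
Heat removed = 7527.2 MJ/h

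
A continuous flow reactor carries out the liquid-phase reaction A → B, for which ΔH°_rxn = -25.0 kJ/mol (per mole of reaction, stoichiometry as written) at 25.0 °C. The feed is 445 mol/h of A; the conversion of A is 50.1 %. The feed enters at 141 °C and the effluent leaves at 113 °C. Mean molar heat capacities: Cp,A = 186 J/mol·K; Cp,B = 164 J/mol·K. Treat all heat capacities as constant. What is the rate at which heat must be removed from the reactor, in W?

Q_out = 2310 W

Extent of reaction ξ = 0.501 × 445 = 222.94 mol/h
Reaction term: ξ·ΔH°_rxn = 222.94 × -25.0 = -5573.6 kJ/h
Sensible, feed 141→25 °C: -9601.3 kJ/h
Outlet flows (mol/h): A 222.06, B 222.94
Sensible, products 25→113 °C: 6852.1 kJ/h
Q = ΔH = -8322.8 kJ/h = -2.3119 kW
Heat removed = 2311.9 W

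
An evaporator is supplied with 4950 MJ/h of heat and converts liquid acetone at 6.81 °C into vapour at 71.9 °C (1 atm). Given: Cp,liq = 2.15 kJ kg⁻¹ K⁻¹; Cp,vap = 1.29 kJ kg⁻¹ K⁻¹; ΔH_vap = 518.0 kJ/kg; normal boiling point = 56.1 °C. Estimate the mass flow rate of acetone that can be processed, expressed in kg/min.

ṁ = 128 kg/min

Δh = 2.15×(56.1−6.81) + 518.0 + 1.29×(71.9−56.1) = 644.36 kJ/kg
Q = 4950 MJ/h = 1375 kJ/s = 82500 kJ/min
ṁ = Q/Δh = 82500 / 644.36 = 128.03 kg/min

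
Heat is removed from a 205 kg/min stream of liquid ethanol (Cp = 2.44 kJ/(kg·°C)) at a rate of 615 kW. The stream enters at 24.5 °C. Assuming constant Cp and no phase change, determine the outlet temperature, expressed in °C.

Q = 615 kW = 36900 kJ/min
ΔT = Q/(ṁ·Cp) = 36900/(205×2.44) = 73.77 K
T_out = 24.5 − 73.77 = -49.27 °C

T_out = -49.3 °C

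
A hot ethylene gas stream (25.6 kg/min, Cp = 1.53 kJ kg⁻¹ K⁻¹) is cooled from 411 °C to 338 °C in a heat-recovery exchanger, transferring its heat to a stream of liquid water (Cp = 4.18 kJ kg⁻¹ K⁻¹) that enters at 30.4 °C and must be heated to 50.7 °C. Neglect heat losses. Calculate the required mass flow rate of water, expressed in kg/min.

Heat released by hot stream: Q = 25.6 × 1.53 × (411 − 338) = 2859.3 kJ/min
Energy balance on cold side (adiabatic exchanger): Q = ṁ_c·Cp_c·(T_c,out − T_c,in)
ṁ_c = 2859.3 / [4.18 × (50.7 − 30.4)] = 33.696 kg/min

ṁ_c = 33.7 kg/min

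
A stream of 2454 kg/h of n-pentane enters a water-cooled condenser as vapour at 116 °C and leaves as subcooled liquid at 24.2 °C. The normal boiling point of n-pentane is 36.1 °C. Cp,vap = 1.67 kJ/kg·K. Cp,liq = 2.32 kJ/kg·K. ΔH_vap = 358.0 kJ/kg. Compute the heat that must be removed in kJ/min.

vapour 116→36.1 °C: -133.43 kJ/kg
condensation at 36.1 °C: -358 kJ/kg
liquid 36.1→24.2 °C: -27.608 kJ/kg
Δh = -133.43 + -358 + -27.608 = -519.04 kJ/kg
Q = ṁ·Δh = 2454 kg/h × -519.04 kJ/kg = -1.2737e+06 kJ/h
|Q| = 353.81 kW = 21229 kJ/min

Q_c = 21200 kJ/min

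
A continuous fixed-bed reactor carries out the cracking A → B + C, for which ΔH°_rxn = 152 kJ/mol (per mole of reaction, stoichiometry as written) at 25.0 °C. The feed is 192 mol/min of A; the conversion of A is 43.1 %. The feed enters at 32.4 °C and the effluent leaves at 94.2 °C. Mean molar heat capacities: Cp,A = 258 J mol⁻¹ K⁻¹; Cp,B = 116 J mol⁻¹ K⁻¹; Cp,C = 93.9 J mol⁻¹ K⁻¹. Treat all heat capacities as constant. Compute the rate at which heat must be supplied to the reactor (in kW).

Q_in = 256 kW

Extent of reaction ξ = 0.431 × 192 = 82.752 mol/min
Reaction term: ξ·ΔH°_rxn = 82.752 × 152 = 12578 kJ/min
Sensible, feed 32.4→25 °C: -366.57 kJ/min
Outlet flows (mol/min): A 109.25, B 82.752, C 82.752
Sensible, products 25→94.2 °C: 3152.4 kJ/min
Q = ΔH = 15364 kJ/min = 256.07 kW
Heat supplied = 256.07 kW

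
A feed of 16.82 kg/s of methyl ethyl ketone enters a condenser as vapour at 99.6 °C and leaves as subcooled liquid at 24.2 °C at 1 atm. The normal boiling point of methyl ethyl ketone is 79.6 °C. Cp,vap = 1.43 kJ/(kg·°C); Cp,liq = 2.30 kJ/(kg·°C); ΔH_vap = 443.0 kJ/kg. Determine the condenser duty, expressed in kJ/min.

Q_c = 605000 kJ/min

vapour 99.6→79.6 °C: -28.6 kJ/kg
condensation at 79.6 °C: -443 kJ/kg
liquid 79.6→24.2 °C: -127.42 kJ/kg
Δh = -28.6 + -443 + -127.42 = -599.02 kJ/kg
Q = ṁ·Δh = 16.82 kg/s × -599.02 kJ/kg = -10076 kJ/s
|Q| = 10076 kW = 604530 kJ/min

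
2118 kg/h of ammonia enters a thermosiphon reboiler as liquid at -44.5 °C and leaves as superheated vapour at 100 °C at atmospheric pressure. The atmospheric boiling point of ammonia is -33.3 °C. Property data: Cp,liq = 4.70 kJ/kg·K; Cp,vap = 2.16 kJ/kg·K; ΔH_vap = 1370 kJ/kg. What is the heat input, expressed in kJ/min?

liquid -44.5→-33.3 °C: 52.64 kJ/kg
vaporisation at -33.3 °C: 1370 kJ/kg
vapour -33.3→100 °C: 287.93 kJ/kg
Δh = 52.64 + 1370 + 287.93 = 1710.6 kJ/kg
Q = ṁ·Δh = 2118 kg/h × 1710.6 kJ/kg = 3.623e+06 kJ/h
|Q| = 1006.4 kW = 60383 kJ/min

Q = 60400 kJ/min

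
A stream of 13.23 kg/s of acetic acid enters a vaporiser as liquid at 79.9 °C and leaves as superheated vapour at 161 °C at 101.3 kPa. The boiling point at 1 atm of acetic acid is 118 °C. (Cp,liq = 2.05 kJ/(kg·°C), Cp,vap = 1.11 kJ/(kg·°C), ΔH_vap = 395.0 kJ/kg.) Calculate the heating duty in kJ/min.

Q = 413000 kJ/min

liquid 79.9→118 °C: 78.105 kJ/kg
vaporisation at 118 °C: 395 kJ/kg
vapour 118→161 °C: 47.73 kJ/kg
Δh = 78.105 + 395 + 47.73 = 520.84 kJ/kg
Q = ṁ·Δh = 13.23 kg/s × 520.84 kJ/kg = 6890.6 kJ/s
|Q| = 6890.6 kW = 413440 kJ/min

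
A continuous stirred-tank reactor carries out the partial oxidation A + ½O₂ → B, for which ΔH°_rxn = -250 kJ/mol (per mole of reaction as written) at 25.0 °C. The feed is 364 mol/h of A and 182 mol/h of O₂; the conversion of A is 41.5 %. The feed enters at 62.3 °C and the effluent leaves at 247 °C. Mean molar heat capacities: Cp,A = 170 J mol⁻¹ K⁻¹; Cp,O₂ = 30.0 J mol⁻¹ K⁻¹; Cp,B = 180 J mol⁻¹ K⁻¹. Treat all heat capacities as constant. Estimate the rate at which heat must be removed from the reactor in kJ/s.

Extent of reaction ξ = 0.415 × 364 = 151.06 mol/h
Reaction term: ξ·ΔH°_rxn = 151.06 × -250 = -37765 kJ/h
Sensible, feed 62.3→25 °C: -2511.8 kJ/h
Outlet flows (mol/h): A 212.94, O₂ 106.47, B 151.06
Sensible, products 25→247 °C: 14782 kJ/h
Q = ΔH = -25495 kJ/h = -7.0819 kW
Heat removed = 7.0819 kJ/s

Q_out = 7.08 kJ/s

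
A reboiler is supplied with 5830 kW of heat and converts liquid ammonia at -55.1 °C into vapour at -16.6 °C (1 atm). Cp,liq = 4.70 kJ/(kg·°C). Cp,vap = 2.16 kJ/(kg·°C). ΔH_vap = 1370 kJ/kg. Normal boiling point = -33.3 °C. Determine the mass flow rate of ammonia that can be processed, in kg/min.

ṁ = 232 kg/min

Δh = 4.70×(-33.3−-55.1) + 1370 + 2.16×(-16.6−-33.3) = 1508.5 kJ/kg
Q = 5830 kW = 5830 kJ/s = 349800 kJ/min
ṁ = Q/Δh = 349800 / 1508.5 = 231.88 kg/min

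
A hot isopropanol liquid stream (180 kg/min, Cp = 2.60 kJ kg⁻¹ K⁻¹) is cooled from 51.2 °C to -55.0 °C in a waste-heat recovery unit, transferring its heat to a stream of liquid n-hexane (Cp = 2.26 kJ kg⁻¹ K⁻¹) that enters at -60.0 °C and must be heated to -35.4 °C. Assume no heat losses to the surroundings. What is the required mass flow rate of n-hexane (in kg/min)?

ṁ_c = 894 kg/min

Heat released by hot stream: Q = 180 × 2.60 × (51.2 − -55.0) = 49702 kJ/min
Energy balance on cold side (adiabatic exchanger): Q = ṁ_c·Cp_c·(T_c,out − T_c,in)
ṁ_c = 49702 / [2.26 × (-35.4 − -60.0)] = 893.98 kg/min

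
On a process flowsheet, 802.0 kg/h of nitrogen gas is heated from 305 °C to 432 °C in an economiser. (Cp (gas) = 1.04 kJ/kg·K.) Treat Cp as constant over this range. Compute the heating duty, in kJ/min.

Q = ṁ·Cp·ΔT = 802.0 × 1.04 × (432 − 305) = 105930 kJ/h
Converting: 105930 / 3600 s = 29.424 kW
Heating duty = 1765.5 kJ/min

Q = 1770 kJ/min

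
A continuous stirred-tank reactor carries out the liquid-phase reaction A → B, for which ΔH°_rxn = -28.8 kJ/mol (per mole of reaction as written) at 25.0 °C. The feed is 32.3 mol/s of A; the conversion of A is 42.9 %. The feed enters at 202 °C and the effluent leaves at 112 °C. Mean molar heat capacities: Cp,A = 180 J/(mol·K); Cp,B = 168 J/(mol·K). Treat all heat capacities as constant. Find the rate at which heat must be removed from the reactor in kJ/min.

Extent of reaction ξ = 0.429 × 32.3 = 13.857 mol/s
Reaction term: ξ·ΔH°_rxn = 13.857 × -28.8 = -399.07 kJ/s
Sensible, feed 202→25 °C: -1029.1 kJ/s
Outlet flows (mol/s): A 18.443, B 13.857
Sensible, products 25→112 °C: 491.35 kJ/s
Q = ΔH = -936.8 kJ/s = -936.8 kW
Heat removed = 56208 kJ/min

Q_out = 56200 kJ/min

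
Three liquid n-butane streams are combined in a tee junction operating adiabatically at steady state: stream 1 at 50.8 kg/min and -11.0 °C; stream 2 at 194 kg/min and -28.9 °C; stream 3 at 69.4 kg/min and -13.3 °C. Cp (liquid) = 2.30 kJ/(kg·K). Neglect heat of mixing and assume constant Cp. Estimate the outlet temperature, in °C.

No heat crosses the boundary, so H_out = H_in.
Σ ṁᵢCp,ᵢTᵢ = 50.8×2.30×-11.0 + 194×2.30×-28.9 + 69.4×2.30×-13.3 = -16303
Σ ṁᵢCp,ᵢ = 50.8×2.30 + 194×2.30 + 69.4×2.30 = 722.66
T_out = -16303 / 722.66 = -22.56 °C

T_out = -22.6 °C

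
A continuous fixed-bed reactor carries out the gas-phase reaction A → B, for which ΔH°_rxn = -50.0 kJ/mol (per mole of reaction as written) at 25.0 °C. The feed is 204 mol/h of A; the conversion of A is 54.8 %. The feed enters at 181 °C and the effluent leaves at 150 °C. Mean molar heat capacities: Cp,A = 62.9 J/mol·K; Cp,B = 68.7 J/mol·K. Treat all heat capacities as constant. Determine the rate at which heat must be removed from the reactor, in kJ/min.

Q_out = 98.4 kJ/min

Extent of reaction ξ = 0.548 × 204 = 111.79 mol/h
Reaction term: ξ·ΔH°_rxn = 111.79 × -50.0 = -5589.6 kJ/h
Sensible, feed 181→25 °C: -2001.7 kJ/h
Outlet flows (mol/h): A 92.208, B 111.79
Sensible, products 25→150 °C: 1685 kJ/h
Q = ΔH = -5906.3 kJ/h = -1.6406 kW
Heat removed = 98.439 kJ/min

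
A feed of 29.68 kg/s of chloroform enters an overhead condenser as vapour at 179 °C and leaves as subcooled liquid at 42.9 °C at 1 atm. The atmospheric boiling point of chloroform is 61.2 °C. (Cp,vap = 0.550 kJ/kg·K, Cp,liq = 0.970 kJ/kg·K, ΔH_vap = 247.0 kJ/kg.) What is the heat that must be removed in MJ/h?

vapour 179→61.2 °C: -64.79 kJ/kg
condensation at 61.2 °C: -247 kJ/kg
liquid 61.2→42.9 °C: -17.751 kJ/kg
Δh = -64.79 + -247 + -17.751 = -329.54 kJ/kg
Q = ṁ·Δh = 29.68 kg/s × -329.54 kJ/kg = -9780.8 kJ/s
|Q| = 9780.8 kW = 35211 MJ/h

Q_c = 35200 MJ/h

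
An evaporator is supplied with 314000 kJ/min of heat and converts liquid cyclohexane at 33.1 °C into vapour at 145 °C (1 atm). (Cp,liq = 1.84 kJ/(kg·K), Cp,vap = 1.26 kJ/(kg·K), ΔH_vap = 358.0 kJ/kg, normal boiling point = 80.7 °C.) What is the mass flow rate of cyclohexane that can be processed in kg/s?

Δh = 1.84×(80.7−33.1) + 358.0 + 1.26×(145−80.7) = 526.6 kJ/kg
Q = 314000 kJ/min = 5233.3 kJ/s = 5233.3 kJ/s
ṁ = Q/Δh = 5233.3 / 526.6 = 9.9379 kg/s

ṁ = 9.94 kg/s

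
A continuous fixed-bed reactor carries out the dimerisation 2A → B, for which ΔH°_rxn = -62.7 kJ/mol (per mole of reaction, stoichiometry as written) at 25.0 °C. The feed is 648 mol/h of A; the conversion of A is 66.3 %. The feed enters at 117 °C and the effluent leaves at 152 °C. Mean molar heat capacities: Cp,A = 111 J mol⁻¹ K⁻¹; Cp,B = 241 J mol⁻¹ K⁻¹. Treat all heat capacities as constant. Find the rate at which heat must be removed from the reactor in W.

Extent of reaction ξ = 0.663 × 648 / 2 = 214.81 mol/h
Reaction term: ξ·ΔH°_rxn = 214.81 × -62.7 = -13469 kJ/h
Sensible, feed 117→25 °C: -6617.4 kJ/h
Outlet flows (mol/h): A 218.38, B 214.81
Sensible, products 25→152 °C: 9653.2 kJ/h
Q = ΔH = -10433 kJ/h = -2.898 kW
Heat removed = 2898 W

Q_out = 2900 W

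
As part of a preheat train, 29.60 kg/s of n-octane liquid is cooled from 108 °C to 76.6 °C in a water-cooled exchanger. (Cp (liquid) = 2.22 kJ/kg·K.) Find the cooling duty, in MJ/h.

Q_c = 7430 MJ/h

Q = ṁ·Cp·ΔT = 29.60 × 2.22 × (76.6 − 108) = -2063.4 kJ/s
Cooling duty = 7428.1 MJ/h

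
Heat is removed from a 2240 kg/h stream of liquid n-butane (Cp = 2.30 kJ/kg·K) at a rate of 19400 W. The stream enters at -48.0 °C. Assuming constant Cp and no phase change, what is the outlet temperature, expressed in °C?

Q = 19400 W = 69840 kJ/h
ΔT = Q/(ṁ·Cp) = 69840/(2240×2.30) = 13.556 K
T_out = -48.0 − 13.556 = -61.556 °C

T_out = -61.6 °C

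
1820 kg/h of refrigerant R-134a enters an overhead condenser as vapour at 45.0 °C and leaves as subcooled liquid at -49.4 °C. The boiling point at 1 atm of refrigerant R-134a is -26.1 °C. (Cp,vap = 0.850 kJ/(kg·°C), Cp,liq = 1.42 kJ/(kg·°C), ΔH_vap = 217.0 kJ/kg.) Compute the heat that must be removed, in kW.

vapour 45.0→-26.1 °C: -60.435 kJ/kg
condensation at -26.1 °C: -217 kJ/kg
liquid -26.1→-49.4 °C: -33.086 kJ/kg
Δh = -60.435 + -217 + -33.086 = -310.52 kJ/kg
Q = ṁ·Δh = 1820 kg/h × -310.52 kJ/kg = -565150 kJ/h
|Q| = 156.99 kW

Q_c = 157 kW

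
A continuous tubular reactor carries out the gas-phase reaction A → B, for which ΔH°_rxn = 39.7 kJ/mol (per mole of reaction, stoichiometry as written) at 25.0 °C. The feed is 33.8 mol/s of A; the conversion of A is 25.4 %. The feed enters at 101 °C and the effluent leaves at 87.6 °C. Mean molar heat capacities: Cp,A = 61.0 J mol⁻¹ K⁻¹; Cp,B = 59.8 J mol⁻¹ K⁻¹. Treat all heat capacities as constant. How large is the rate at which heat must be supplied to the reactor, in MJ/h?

Q_in = 1130 MJ/h

Extent of reaction ξ = 0.254 × 33.8 = 8.5852 mol/s
Reaction term: ξ·ΔH°_rxn = 8.5852 × 39.7 = 340.83 kJ/s
Sensible, feed 101→25 °C: -156.7 kJ/s
Outlet flows (mol/s): A 25.215, B 8.5852
Sensible, products 25→87.6 °C: 128.42 kJ/s
Q = ΔH = 312.56 kJ/s = 312.56 kW
Heat supplied = 1125.2 MJ/h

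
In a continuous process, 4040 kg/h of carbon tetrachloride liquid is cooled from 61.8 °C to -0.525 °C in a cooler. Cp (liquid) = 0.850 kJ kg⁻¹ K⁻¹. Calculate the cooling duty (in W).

Q_c = 59500 W

Q = ṁ·Cp·ΔT = 4040 × 0.850 × (-0.525 − 61.8) = -214020 kJ/h
Converting: 214020 / 3600 s = 59.451 kW
Cooling duty = 59451 W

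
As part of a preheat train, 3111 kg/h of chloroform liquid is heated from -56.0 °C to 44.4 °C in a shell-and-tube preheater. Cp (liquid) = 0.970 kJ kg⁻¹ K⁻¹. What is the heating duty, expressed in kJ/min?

Q = 5050 kJ/min

Q = ṁ·Cp·ΔT = 3111 × 0.970 × (44.4 − -56.0) = 302970 kJ/h
Converting: 302970 / 3600 s = 84.159 kW
Heating duty = 5049.6 kJ/min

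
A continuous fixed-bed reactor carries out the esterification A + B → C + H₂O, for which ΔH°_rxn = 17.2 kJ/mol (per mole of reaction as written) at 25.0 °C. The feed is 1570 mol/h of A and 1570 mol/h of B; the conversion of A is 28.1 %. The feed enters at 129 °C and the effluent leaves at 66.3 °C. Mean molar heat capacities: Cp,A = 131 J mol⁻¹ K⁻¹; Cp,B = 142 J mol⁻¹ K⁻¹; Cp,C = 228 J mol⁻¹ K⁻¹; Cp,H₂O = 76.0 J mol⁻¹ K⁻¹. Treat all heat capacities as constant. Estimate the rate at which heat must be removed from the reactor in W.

Q_out = 5200 W

Extent of reaction ξ = 0.281 × 1570 = 441.17 mol/h
Reaction term: ξ·ΔH°_rxn = 441.17 × 17.2 = 7588.1 kJ/h
Sensible, feed 129→25 °C: -44575 kJ/h
Outlet flows (mol/h): A 1128.8, B 1128.8, C 441.17, H₂O 441.17
Sensible, products 25→66.3 °C: 18266 kJ/h
Q = ΔH = -18721 kJ/h = -5.2002 kW
Heat removed = 5200.2 W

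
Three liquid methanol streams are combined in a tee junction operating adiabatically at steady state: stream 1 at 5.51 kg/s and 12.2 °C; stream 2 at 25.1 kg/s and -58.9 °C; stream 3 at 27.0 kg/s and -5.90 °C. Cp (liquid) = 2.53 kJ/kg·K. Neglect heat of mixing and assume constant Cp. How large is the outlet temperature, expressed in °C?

Energy balance with Q = 0: Σ ṁᵢCp,ᵢ(T_out − Tᵢ) = 0
Σ ṁᵢCp,ᵢTᵢ = 5.51×2.53×12.2 + 25.1×2.53×-58.9 + 27.0×2.53×-5.90 = -3973.3
Σ ṁᵢCp,ᵢ = 5.51×2.53 + 25.1×2.53 + 27.0×2.53 = 145.75
T_out = -3973.3 / 145.75 = -27.26 °C

T_out = -27.3 °C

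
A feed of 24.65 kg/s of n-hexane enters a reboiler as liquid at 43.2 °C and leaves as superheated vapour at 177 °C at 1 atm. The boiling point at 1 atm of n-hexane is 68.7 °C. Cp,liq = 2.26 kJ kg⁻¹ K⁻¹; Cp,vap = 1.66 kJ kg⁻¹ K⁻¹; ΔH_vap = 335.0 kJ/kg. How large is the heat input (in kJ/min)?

Q = 847000 kJ/min

liquid 43.2→68.7 °C: 57.63 kJ/kg
vaporisation at 68.7 °C: 335 kJ/kg
vapour 68.7→177 °C: 179.78 kJ/kg
Δh = 57.63 + 335 + 179.78 = 572.41 kJ/kg
Q = ṁ·Δh = 24.65 kg/s × 572.41 kJ/kg = 14110 kJ/s
|Q| = 14110 kW = 846590 kJ/min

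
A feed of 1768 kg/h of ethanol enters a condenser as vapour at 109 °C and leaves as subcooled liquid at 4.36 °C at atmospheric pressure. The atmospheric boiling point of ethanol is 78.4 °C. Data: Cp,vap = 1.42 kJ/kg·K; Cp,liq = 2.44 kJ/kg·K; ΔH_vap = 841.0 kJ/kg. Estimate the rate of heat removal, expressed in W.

Q_c = 523000 W

vapour 109→78.4 °C: -43.452 kJ/kg
condensation at 78.4 °C: -841 kJ/kg
liquid 78.4→4.36 °C: -180.66 kJ/kg
Δh = -43.452 + -841 + -180.66 = -1065.1 kJ/kg
Q = ṁ·Δh = 1768 kg/h × -1065.1 kJ/kg = -1.8831e+06 kJ/h
|Q| = 523.09 kW = 523090 W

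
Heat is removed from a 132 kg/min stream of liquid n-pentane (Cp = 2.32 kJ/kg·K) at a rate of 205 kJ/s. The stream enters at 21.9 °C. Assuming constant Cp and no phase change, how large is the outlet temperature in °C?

Q = 205 kJ/s = 12300 kJ/min
ΔT = Q/(ṁ·Cp) = 12300/(132×2.32) = 40.165 K
T_out = 21.9 − 40.165 = -18.265 °C

T_out = -18.3 °C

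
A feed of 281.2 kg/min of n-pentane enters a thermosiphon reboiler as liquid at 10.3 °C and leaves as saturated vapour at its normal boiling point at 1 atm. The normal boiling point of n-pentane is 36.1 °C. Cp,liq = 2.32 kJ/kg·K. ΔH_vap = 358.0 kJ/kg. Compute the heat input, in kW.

Q = 1960 kW

liquid 10.3→36.1 °C: 59.856 kJ/kg
vaporisation at 36.1 °C: 358 kJ/kg
Δh = 59.856 + 358 = 417.86 kJ/kg
Q = ṁ·Δh = 281.2 kg/min × 417.86 kJ/kg = 117500 kJ/min
|Q| = 1958.4 kW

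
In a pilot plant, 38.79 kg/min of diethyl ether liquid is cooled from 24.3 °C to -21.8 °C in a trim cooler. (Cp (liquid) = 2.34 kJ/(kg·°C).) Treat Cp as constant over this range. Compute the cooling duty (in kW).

Q = ṁ·Cp·ΔT = 38.79 × 2.34 × (-21.8 − 24.3) = -4184.4 kJ/min
Converting: 4184.4 / 60 s = 69.741 kW

Q_c = 69.7 kW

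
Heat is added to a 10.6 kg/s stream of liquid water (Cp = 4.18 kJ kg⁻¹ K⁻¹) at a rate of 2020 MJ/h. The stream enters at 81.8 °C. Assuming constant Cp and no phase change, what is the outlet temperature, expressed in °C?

Q = 2020 MJ/h = 561.11 kJ/s
ΔT = Q/(ṁ·Cp) = 561.11/(10.6×4.18) = 12.664 K
T_out = 81.8 + 12.664 = 94.464 °C

T_out = 94.5 °C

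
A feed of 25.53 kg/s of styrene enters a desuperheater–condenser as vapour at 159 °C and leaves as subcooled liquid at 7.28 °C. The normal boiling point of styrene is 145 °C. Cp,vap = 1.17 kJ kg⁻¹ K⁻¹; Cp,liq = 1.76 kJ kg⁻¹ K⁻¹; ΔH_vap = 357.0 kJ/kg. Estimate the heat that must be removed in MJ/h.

Q_c = 56600 MJ/h

vapour 159→145 °C: -16.38 kJ/kg
condensation at 145 °C: -357 kJ/kg
liquid 145→7.28 °C: -242.39 kJ/kg
Δh = -16.38 + -357 + -242.39 = -615.77 kJ/kg
Q = ṁ·Δh = 25.53 kg/s × -615.77 kJ/kg = -15721 kJ/s
|Q| = 15721 kW = 56594 MJ/h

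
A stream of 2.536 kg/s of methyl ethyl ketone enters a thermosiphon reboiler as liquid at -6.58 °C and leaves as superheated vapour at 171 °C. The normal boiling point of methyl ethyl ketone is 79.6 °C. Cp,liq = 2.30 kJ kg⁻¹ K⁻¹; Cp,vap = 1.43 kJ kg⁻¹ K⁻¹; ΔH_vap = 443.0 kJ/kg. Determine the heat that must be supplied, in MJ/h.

liquid -6.58→79.6 °C: 198.21 kJ/kg
vaporisation at 79.6 °C: 443 kJ/kg
vapour 79.6→171 °C: 130.7 kJ/kg
Δh = 198.21 + 443 + 130.7 = 771.92 kJ/kg
Q = ṁ·Δh = 2.536 kg/s × 771.92 kJ/kg = 1957.6 kJ/s
|Q| = 1957.6 kW = 7047.3 MJ/h

Q = 7050 MJ/h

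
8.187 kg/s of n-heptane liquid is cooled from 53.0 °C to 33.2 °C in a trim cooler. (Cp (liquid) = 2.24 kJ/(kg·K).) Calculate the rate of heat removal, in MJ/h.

Q = ṁ·Cp·ΔT = 8.187 × 2.24 × (33.2 − 53.0) = -363.11 kJ/s
Cooling duty = 1307.2 MJ/h

Q_c = 1310 MJ/h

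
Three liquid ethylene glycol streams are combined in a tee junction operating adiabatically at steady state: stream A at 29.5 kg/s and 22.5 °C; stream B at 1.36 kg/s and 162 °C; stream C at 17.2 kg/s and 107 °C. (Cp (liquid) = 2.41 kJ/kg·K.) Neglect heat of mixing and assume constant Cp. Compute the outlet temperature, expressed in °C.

T_out = 56.7 °C

Energy balance with Q = 0: Σ ṁᵢCp,ᵢ(T_out − Tᵢ) = 0
Σ ṁᵢCp,ᵢTᵢ = 29.5×2.41×22.5 + 1.36×2.41×162 + 17.2×2.41×107 = 6566
Σ ṁᵢCp,ᵢ = 29.5×2.41 + 1.36×2.41 + 17.2×2.41 = 115.82
T_out = 6566 / 115.82 = 56.689 °C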